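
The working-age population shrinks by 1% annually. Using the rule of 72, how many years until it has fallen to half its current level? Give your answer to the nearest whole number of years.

around 72 years

The rule works in reverse for decay: 72/1 ≈ 72.00 years to halve.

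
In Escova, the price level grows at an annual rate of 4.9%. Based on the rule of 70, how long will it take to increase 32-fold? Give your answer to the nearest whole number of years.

71 years

At 4.9% it doubles every 70/4.9 ≈ 14.29 years.
32× is 5 doublings, so 5 × 14.29 ≈ 71 years.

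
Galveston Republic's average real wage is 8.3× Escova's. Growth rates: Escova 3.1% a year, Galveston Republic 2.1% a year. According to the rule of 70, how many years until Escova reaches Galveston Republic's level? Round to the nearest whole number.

What matters is the difference: 1 pp.
Rule of 70 on the gap: the ratio halves every 70/1 ≈ 70.00 years.
An 8.3× gap takes log₂(8.3) ≈ 3.05 halvings to close: 3.05 × 70.00 ≈ 214 years.

about 214 years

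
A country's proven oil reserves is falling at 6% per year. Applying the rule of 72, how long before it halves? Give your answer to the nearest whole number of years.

Falling at 6%, it halves about every 72/6 = 12.00 years.

approximately 12 years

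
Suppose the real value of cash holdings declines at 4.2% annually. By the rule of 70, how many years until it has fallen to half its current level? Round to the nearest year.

17 years

Falling at 4.2%, it halves about every 70/4.2 = 16.67 years.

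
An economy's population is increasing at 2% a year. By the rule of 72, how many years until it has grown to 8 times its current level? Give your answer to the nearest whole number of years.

around 108 years

At 2% it doubles every 72/2 ≈ 36.00 years.
8 = 2^3, so 3 doublings → 108 years.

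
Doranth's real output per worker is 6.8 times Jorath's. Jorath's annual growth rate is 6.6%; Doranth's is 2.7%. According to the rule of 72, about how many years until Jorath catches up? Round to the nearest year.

51 years

What matters is the difference: 3.9 pp.
Rule of 72 on the gap: the ratio halves every 72/3.9 ≈ 18.46 years.
A 6.8 times gap takes log₂(6.8) ≈ 2.77 halvings to close: 2.77 × 18.46 ≈ 51 years.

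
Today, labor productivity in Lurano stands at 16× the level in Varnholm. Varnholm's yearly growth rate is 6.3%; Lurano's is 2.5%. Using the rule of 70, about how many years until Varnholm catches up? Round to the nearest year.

74 years

The growth-rate gap is 6.3% − 2.5% = 3.8 percentage points.
So the ratio between them halves every 70/3.8 ≈ 18.42 years.
A 16× gap closes after 4 halvings: 4 × 18.42 ≈ 74 years.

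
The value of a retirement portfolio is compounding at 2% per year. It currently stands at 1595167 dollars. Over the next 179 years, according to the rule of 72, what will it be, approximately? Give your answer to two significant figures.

It doubles every 72/2 ≈ 36.00 years, so 179 years is 4.97 doublings.
2^4.97 ≈ 31.34; 1595167 × 31.34 ≈ 50000000 dollars.

roughly 50000000 dollars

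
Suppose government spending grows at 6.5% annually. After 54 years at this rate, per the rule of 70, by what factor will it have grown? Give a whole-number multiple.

32 times

Doubling time ≈ 70/6.5 = 10.77 years.
54/10.77 ≈ 5 doublings, so about 2^5 = 32×.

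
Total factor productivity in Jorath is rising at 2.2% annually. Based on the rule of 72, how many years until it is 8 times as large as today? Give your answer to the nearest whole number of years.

about 98 years

One doubling takes 72/2.2 = 32.73 years.
8× is 3 doublings, so 3 × 32.73 ≈ 98 years.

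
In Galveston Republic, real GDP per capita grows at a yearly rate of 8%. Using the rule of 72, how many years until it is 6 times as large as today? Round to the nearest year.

about 23 years

Doubling time ≈ 72/8 = 9.00 years.
Reaching 6× takes log₂(6) ≈ 2.58 doublings.
2.58 × 9.00 ≈ 23 years.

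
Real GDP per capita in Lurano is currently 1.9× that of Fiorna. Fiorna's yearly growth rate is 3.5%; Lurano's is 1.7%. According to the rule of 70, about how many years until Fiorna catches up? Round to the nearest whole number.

36 years

Fiorna gains on Lurano at 3.5% − 1.7% = 1.8 points a year.
At that relative rate the gap halves every 70/1.8 ≈ 38.89 years.
A 1.9× gap takes log₂(1.9) ≈ 0.93 halvings to close: 0.93 × 38.89 ≈ 36 years.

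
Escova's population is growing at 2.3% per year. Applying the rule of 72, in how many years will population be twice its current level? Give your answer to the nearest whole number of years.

about 31 years

At 2.3%, doubling takes about 72/2.3 = 31.30 years.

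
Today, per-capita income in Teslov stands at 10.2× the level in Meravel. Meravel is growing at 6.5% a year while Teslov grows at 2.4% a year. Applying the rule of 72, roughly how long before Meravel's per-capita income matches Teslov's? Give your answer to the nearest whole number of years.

roughly 59 years

Meravel gains on Teslov at 6.5% − 2.4% = 4.1 points a year.
At that relative rate the gap halves every 72/4.1 ≈ 17.56 years.
A 10.2× gap takes log₂(10.2) ≈ 3.35 halvings to close: 3.35 × 17.56 ≈ 59 years.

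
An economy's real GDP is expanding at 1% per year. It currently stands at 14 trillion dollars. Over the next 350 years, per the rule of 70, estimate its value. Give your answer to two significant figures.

It doubles every 70/1 ≈ 70.00 years, so 350 years is 5.00 doublings.
2^5.00 ≈ 32.00; 14 × 32.00 ≈ 450 trillion dollars.

roughly 450 trillion dollars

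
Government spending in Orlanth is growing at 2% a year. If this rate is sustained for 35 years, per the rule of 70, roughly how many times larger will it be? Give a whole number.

At 2% one doubling takes ≈ 35.00 years; 35 years is 1 of them, so ×2.

roughly 2 times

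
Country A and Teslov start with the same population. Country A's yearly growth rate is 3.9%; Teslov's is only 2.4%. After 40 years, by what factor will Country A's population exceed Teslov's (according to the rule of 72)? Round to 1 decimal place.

Only the 1.5-point difference matters.
72/1.5 ≈ 48.00 years per doubling of the ratio; 40 years gives 0.83 doublings, so ≈ 1.8×.

≈ 1.8 times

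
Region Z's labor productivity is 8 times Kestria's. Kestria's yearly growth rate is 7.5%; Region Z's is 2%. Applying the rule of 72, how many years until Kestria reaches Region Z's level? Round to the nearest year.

approximately 39 years

The growth-rate gap is 7.5% − 2% = 5.5 percentage points.
So the ratio between them halves every 72/5.5 ≈ 13.09 years.
An 8 times gap closes after 3 halvings: 3 × 13.09 ≈ 39 years.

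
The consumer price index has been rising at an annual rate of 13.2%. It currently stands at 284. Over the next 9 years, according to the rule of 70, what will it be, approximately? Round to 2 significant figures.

It doubles every 70/13.2 ≈ 5.30 years, so 9 years is 1.70 doublings.
2^1.70 ≈ 3.25; 284 × 3.25 ≈ 920.

≈ 920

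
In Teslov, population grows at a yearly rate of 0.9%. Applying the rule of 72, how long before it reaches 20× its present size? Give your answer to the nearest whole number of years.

about 346 years

At 0.9% it doubles every 72/0.9 ≈ 80.00 years.
20× is log₂ 20 ≈ 4.32 doublings, so ≈ 4.32 × 80.00 = 346 years.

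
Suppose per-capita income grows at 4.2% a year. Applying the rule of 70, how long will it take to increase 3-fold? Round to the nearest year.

At 4.2% it doubles every 70/4.2 ≈ 16.67 years.
3× is log₂ 3 ≈ 1.58 doublings, so ≈ 1.58 × 16.67 = 26 years.

about 26 years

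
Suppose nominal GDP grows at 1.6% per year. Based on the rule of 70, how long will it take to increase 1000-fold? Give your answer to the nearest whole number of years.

approximately 436 years

One doubling takes 70/1.6 = 43.75 years.
Reaching 1000× takes log₂(1000) ≈ 9.97 doublings.
9.97 × 43.75 ≈ 436 years.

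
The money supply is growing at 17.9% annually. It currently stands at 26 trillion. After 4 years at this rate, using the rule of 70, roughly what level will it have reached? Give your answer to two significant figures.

It doubles every 70/17.9 ≈ 3.91 years, so 4 years is 1.02 doublings.
2^1.02 ≈ 2.03; 26 × 2.03 ≈ 53 trillion.

53 trillion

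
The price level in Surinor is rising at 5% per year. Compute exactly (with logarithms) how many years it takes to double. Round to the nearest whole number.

14 years

t = ln(2) / ln(1 + 0.05) = 0.6931 / 0.048790 ≈ 14.21.
≈ 14 years.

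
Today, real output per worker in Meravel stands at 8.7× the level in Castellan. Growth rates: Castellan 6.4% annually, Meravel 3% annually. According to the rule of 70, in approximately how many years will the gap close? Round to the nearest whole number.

The growth-rate gap is 6.4% − 3% = 3.4 percentage points.
So the ratio between them halves every 70/3.4 ≈ 20.59 years.
An 8.7× gap takes log₂(8.7) ≈ 3.12 halvings to close: 3.12 × 20.59 ≈ 64 years.

around 64 years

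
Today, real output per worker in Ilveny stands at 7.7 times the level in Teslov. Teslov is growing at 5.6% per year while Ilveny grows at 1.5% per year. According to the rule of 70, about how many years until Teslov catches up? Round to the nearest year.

What matters is the difference: 4.1 pp.
Rule of 70 on the gap: the ratio halves every 70/4.1 ≈ 17.07 years.
A 7.7 times gap takes log₂(7.7) ≈ 2.94 halvings to close: 2.94 × 17.07 ≈ 50 years.

around 50 years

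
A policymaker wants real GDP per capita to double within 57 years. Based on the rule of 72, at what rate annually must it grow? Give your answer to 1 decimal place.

≈ 1.3% annually

72 / 57 ≈ 1.26, so about 1.3% annually.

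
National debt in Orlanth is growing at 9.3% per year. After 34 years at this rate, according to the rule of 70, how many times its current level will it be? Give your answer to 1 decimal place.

approximately 22.9 times

Doubles every ≈ 7.53 years (70/9.3).
34 years is 4.52 doublings; 2^4.52 ≈ 22.9×.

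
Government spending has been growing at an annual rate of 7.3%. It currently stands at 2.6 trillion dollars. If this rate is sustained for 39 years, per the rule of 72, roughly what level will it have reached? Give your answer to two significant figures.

approximately 40 trillion dollars

Doubling time ≈ 72/7.3 = 9.86 years.
39 years is 39/9.86 ≈ 3.96 doublings, a factor of 2^3.96 ≈ 15.56.
2.6 × 15.56 ≈ 40 trillion dollars.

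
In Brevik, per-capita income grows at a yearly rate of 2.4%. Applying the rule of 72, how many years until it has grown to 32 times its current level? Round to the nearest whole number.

approximately 150 years

At 2.4% it doubles every 72/2.4 ≈ 30.00 years.
32 = 2^5, so 5 doublings → 150 years.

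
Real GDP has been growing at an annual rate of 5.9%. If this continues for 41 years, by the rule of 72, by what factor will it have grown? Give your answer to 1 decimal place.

approximately 10.3 times

Doubles every ≈ 12.20 years (72/5.9).
41 years is 3.36 doublings; 2^3.36 ≈ 10.3×.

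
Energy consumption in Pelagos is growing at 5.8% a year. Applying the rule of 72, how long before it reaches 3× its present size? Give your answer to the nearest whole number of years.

Doubling time ≈ 72/5.8 = 12.41 years.
Reaching 3× takes log₂(3) ≈ 1.58 doublings.
1.58 × 12.41 ≈ 20 years.

≈ 20 years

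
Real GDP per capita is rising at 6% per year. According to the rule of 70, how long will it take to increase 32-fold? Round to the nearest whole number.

Doubling time ≈ 70/6 = 11.67 years.
32× is 5 doublings, so 5 × 11.67 ≈ 58 years.

approximately 58 years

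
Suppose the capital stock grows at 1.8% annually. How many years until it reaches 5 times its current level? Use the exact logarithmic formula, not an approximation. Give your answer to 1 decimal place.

90.2 years

t = ln(5) / ln(1 + 0.018) = 1.6094 / 0.017840 ≈ 90.21.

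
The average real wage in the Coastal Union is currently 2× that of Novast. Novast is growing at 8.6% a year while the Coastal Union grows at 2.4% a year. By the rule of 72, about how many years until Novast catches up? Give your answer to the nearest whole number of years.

approximately 12 years

The growth-rate gap is 8.6% − 2.4% = 6.2 percentage points.
So the ratio between them halves every 72/6.2 ≈ 11.61 years.
A 2× gap closes after 1 halving: 1 × 11.61 ≈ 12 years.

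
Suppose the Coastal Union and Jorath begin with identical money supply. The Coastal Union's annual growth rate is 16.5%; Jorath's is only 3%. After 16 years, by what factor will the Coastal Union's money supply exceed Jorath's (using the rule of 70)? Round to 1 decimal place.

about 8.5 times

the Coastal Union pulls ahead at 13.5 pp per year, so the ratio doubles every 70/13.5 ≈ 5.19 years.
In 16 years that's 3.08 doublings: 2^3.08 ≈ 8.5.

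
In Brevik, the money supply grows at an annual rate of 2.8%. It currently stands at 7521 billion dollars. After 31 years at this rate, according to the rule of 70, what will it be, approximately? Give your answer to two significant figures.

≈ 18000 billion dollars

It doubles every 70/2.8 ≈ 25.00 years, so 31 years is 1.24 doublings.
2^1.24 ≈ 2.36; 7521 × 2.36 ≈ 18000 billion dollars.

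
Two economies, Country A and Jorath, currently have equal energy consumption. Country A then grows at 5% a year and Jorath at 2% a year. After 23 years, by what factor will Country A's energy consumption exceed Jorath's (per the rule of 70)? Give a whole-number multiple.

≈ 2 times

Rate gap = 5% − 2% = 3 points.
The ratio doubles every 70/3 ≈ 23.33 years.
23/23.33 ≈ 0.99 doublings → ratio ≈ 2^0.99 ≈ 2.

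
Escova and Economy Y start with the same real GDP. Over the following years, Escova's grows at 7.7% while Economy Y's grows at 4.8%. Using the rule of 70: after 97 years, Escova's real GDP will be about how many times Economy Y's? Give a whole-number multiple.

about 16 times

Only the 2.9-point difference matters.
70/2.9 ≈ 24.14 years per doubling of the ratio; 97 years gives 4.02 doublings, so ≈ 16×.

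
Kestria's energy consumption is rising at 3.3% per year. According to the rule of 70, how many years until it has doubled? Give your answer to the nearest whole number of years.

At 3.3%, doubling takes about 70/3.3 = 21.21 years.

≈ 21 years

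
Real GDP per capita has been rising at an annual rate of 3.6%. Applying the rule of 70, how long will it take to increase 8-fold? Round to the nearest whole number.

around 58 years

Doubling time ≈ 70/3.6 = 19.44 years.
8 = 2^3, so 3 doublings → 58 years.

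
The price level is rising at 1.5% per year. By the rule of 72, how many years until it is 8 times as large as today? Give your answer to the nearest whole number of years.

144 years

One doubling takes 72/1.5 = 48.00 years.
Getting to 8× needs 3 doublings: 3 × 48.00 ≈ 144 years.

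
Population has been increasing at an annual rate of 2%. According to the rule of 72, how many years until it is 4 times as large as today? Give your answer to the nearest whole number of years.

≈ 72 years

Doubling time ≈ 72/2 = 36.00 years.
Getting to 4× needs 2 doublings: 2 × 36.00 ≈ 72 years.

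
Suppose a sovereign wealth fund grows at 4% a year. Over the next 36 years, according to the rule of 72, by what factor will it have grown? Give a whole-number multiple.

about 4 times

72/4 ≈ 18.00 years per doubling.
36 years fits 2 doublings: 2^2 = 4.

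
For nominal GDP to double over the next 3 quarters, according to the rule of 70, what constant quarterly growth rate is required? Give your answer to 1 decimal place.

around 23.3%

70 / 3 ≈ 23.33, so about 23.3% per quarter.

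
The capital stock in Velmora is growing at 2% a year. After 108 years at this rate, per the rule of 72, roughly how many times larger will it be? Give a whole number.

72/2 ≈ 36.00 years per doubling.
108 years fits 3 doublings: 2^3 = 8.

around 8 times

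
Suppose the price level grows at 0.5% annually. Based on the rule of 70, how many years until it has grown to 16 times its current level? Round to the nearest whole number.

560 years

At 0.5% it doubles every 70/0.5 ≈ 140.00 years.
Getting to 16× needs 4 doublings: 4 × 140.00 ≈ 560 years.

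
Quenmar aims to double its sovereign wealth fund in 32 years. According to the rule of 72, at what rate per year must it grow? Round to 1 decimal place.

72 / 32 ≈ 2.25, so about 2.3% per year.

around 2.3% per year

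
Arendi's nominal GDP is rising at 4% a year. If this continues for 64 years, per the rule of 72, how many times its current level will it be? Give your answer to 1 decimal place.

≈ 11.8 times

Doubling time ≈ 72/4 = 18.00 years.
64 years / 18.00 ≈ 3.56 doublings → factor 2^3.56 ≈ 11.8.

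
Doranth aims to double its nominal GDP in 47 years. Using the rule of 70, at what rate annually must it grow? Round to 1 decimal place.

1.5% annually

70 / 47 ≈ 1.49, so about 1.5% annually.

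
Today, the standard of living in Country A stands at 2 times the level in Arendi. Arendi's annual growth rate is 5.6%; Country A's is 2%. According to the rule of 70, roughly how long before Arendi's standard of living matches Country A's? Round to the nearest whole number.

Arendi gains on Country A at 5.6% − 2% = 3.6 points a year.
At that relative rate the gap halves every 70/3.6 ≈ 19.44 years.
A 2 times gap closes after 1 halving: 1 × 19.44 ≈ 19 years.

roughly 19 years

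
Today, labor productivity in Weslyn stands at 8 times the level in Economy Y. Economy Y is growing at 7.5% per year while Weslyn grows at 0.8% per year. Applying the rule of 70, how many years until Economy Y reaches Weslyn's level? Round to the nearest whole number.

approximately 31 years

Economy Y gains on Weslyn at 7.5% − 0.8% = 6.7 points a year.
At that relative rate the gap halves every 70/6.7 ≈ 10.45 years.
An 8 times gap closes after 3 halvings: 3 × 10.45 ≈ 31 years.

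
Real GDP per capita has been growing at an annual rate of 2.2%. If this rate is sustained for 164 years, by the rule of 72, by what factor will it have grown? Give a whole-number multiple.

Doubling time ≈ 72/2.2 = 32.73 years.
164/32.73 ≈ 5 doublings, so about 2^5 = 32×.

approximately 32 times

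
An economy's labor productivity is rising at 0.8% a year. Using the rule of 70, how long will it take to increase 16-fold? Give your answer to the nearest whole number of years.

approximately 350 years

At 0.8% it doubles every 70/0.8 ≈ 87.50 years.
Getting to 16× needs 4 doublings: 4 × 87.50 ≈ 350 years.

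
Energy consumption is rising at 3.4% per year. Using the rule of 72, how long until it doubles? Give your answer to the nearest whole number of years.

around 21 years

Doubling time ≈ 72 / 3.4 = 21.18 years.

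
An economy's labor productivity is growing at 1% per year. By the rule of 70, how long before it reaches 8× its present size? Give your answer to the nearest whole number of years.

At 1% it doubles every 70/1 ≈ 70.00 years.
8 = 2^3, so 3 doublings → 210 years.

approximately 210 years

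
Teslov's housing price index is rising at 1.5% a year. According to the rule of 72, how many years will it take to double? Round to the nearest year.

Doubling time ≈ 72 / 1.5 = 48.00 years.

roughly 48 years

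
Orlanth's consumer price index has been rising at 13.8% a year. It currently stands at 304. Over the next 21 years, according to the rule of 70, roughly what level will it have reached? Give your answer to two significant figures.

roughly 5400

It doubles every 70/13.8 ≈ 5.07 years, so 21 years is 4.14 doublings.
2^4.14 ≈ 17.63; 304 × 17.63 ≈ 5400.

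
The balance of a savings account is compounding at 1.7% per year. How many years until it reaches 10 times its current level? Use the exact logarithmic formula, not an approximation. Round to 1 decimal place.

136.6 years

t = ln(10) / ln(1 + 0.017) = 2.3026 / 0.016857 ≈ 136.60.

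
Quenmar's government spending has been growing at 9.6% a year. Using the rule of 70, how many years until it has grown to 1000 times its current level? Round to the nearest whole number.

One doubling takes 70/9.6 = 7.29 years.
Reaching 1000× takes log₂(1000) ≈ 9.97 doublings.
9.97 × 7.29 ≈ 73 years.

≈ 73 years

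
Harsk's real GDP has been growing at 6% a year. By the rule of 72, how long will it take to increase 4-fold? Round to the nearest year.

At 6% it doubles every 72/6 ≈ 12.00 years.
Getting to 4× needs 2 doublings: 2 × 12.00 ≈ 24 years.

roughly 24 years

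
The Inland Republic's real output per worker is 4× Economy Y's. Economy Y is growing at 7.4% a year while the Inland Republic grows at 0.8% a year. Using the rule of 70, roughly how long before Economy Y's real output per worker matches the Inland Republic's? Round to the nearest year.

Economy Y gains on the Inland Republic at 7.4% − 0.8% = 6.6 points a year.
At that relative rate the gap halves every 70/6.6 ≈ 10.61 years.
A 4× gap closes after 2 halvings: 2 × 10.61 ≈ 21 years.

about 21 years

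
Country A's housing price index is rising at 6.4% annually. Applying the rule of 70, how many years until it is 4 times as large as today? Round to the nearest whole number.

At 6.4% it doubles every 70/6.4 ≈ 10.94 years.
4× is 2 doublings, so 2 × 10.94 ≈ 22 years.

around 22 years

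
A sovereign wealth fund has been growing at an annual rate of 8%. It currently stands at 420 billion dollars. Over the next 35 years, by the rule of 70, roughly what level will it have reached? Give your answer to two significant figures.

It doubles every 70/8 ≈ 8.75 years, so 35 years is 4.00 doublings.
2^4.00 ≈ 16.00; 420 × 16.00 ≈ 6700 billion dollars.

6700 billion dollars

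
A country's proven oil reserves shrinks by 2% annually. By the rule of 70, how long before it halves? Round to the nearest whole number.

35 years

The rule works in reverse for decay: 70/2 ≈ 35.00 years to halve.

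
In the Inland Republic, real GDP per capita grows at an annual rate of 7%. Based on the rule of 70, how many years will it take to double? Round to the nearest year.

At 7%, doubling takes about 70/7 = 10.00 years.

≈ 10 years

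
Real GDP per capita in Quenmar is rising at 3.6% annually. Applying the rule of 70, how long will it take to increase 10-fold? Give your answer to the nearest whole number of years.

65 years

One doubling takes 70/3.6 = 19.44 years.
10× is log₂ 10 ≈ 3.32 doublings, so ≈ 3.32 × 19.44 = 65 years.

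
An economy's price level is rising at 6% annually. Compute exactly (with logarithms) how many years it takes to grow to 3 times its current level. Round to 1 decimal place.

t = ln(3) / ln(1 + 0.06) = 1.0986 / 0.058269 ≈ 18.85.

18.9 years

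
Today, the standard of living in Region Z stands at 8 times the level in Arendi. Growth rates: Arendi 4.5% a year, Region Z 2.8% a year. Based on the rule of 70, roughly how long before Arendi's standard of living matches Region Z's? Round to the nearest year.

The growth-rate gap is 4.5% − 2.8% = 1.7 percentage points.
So the ratio between them halves every 70/1.7 ≈ 41.18 years.
An 8 times gap closes after 3 halvings: 3 × 41.18 ≈ 124 years.

roughly 124 years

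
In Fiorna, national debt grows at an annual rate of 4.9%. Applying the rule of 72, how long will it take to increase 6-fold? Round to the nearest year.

about 38 years

Doubling time ≈ 72/4.9 = 14.69 years.
Reaching 6× takes log₂(6) ≈ 2.58 doublings.
2.58 × 14.69 ≈ 38 years.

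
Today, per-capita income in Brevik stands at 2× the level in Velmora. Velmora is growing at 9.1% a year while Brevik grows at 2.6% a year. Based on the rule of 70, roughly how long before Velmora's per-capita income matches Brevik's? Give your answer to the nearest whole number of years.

roughly 11 years

What matters is the difference: 6.5 pp.
Rule of 70 on the gap: the ratio halves every 70/6.5 ≈ 10.77 years.
A 2× gap closes after 1 halving: 1 × 10.77 ≈ 11 years.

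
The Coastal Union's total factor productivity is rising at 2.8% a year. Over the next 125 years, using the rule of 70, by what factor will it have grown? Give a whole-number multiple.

around 32 times

Doubling time ≈ 70/2.8 = 25.00 years.
125/25.00 ≈ 5 doublings, so about 2^5 = 32×.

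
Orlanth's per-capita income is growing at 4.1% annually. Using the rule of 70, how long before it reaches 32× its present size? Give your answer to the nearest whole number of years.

Doubling time ≈ 70/4.1 = 17.07 years.
32× is 5 doublings, so 5 × 17.07 ≈ 85 years.

approximately 85 years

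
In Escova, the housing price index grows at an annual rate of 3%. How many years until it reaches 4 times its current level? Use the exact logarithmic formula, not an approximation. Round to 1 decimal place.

46.9 years

t = ln(4) / ln(1 + 0.03) = 1.3863 / 0.029559 ≈ 46.90.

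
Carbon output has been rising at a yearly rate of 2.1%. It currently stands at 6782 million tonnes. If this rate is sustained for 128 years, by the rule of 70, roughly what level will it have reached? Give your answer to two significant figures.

It doubles every 70/2.1 ≈ 33.33 years, so 128 years is 3.84 doublings.
2^3.84 ≈ 14.32; 6782 × 14.32 ≈ 97000 million tonnes.

97000 million tonnes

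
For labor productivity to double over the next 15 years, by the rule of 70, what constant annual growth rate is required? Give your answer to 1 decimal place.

approximately 4.7% a year

70 / 15 ≈ 4.67, so about 4.7% a year.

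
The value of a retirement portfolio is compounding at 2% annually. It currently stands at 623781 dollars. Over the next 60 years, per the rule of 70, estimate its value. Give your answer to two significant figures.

about 2000000 dollars

Doubling time ≈ 70/2 = 35.00 years.
60 years is 60/35.00 ≈ 1.71 doublings, a factor of 2^1.71 ≈ 3.27.
623781 × 3.27 ≈ 2000000 dollars.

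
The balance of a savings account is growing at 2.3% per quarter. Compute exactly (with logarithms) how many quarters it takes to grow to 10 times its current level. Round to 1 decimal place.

101.3 quarters

t = ln(10) / ln(1 + 0.023) = 2.3026 / 0.022739 ≈ 101.26.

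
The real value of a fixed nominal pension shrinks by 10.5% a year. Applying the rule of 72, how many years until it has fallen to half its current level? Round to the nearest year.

Falling at 10.5%, it halves about every 72/10.5 = 6.86 years.

around 7 years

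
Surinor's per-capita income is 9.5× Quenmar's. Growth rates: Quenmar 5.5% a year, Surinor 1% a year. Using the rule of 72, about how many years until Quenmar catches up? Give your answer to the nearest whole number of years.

What matters is the difference: 4.5 pp.
Rule of 72 on the gap: the ratio halves every 72/4.5 ≈ 16.00 years.
A 9.5× gap takes log₂(9.5) ≈ 3.25 halvings to close: 3.25 × 16.00 ≈ 52 years.

52 years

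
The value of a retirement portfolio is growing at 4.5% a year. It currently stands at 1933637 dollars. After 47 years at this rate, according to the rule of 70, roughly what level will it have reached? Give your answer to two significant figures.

Doubling time ≈ 70/4.5 = 15.56 years.
47 years is 47/15.56 ≈ 3.02 doublings, a factor of 2^3.02 ≈ 8.11.
1933637 × 8.11 ≈ 16000000 dollars.

≈ 16000000 dollars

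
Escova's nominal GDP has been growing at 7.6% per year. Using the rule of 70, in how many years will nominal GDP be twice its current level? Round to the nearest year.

At 7.6%, doubling takes about 70/7.6 = 9.21 years.

roughly 9 years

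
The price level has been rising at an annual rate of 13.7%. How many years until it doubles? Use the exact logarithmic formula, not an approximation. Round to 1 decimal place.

t = ln(2) / ln(1 + 0.137) = 0.6931 / 0.128393 ≈ 5.40.

5.4 years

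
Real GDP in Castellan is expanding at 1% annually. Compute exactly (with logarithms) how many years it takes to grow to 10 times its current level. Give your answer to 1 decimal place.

t = ln(10) / ln(1 + 0.01) = 2.3026 / 0.009950 ≈ 231.42.

231.4 years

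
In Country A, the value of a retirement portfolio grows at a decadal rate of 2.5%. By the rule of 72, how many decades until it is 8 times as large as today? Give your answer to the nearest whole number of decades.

86 decades

At 2.5% it doubles every 72/2.5 ≈ 28.80 decades.
8 = 2^3, so 3 doublings → 86 decades.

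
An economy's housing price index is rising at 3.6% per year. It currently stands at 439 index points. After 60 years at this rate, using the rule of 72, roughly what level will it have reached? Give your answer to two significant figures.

It doubles every 72/3.6 ≈ 20.00 years, so 60 years is 3.00 doublings.
2^3.00 ≈ 8.00; 439 × 8.00 ≈ 3500 index points.

≈ 3500 index points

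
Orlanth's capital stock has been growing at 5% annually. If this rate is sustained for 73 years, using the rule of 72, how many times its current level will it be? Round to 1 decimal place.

≈ 33.6 times

Doubles every ≈ 14.40 years (72/5).
73 years is 5.07 doublings; 2^5.07 ≈ 33.6×.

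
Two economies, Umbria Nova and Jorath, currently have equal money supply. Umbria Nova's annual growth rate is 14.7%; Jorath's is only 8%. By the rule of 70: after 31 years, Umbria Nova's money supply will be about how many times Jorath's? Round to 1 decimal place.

Only the 6.7-point difference matters.
70/6.7 ≈ 10.45 years per doubling of the ratio; 31 years gives 2.97 doublings, so ≈ 7.8×.

approximately 7.8 times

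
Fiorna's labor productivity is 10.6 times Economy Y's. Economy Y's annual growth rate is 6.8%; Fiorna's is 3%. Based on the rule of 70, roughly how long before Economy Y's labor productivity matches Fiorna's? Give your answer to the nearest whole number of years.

The growth-rate gap is 6.8% − 3% = 3.8 percentage points.
So the ratio between them halves every 70/3.8 ≈ 18.42 years.
A 10.6 times gap takes log₂(10.6) ≈ 3.41 halvings to close: 3.41 × 18.42 ≈ 63 years.

63 years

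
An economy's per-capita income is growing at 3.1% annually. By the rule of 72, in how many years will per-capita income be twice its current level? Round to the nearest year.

At 3.1%, doubling takes about 72/3.1 = 23.23 years.

around 23 years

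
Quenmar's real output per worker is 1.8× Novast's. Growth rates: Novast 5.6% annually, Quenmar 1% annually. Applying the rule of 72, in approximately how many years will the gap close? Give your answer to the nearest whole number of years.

Novast gains on Quenmar at 5.6% − 1% = 4.6 points a year.
At that relative rate the gap halves every 72/4.6 ≈ 15.65 years.
A 1.8× gap takes log₂(1.8) ≈ 0.85 halvings to close: 0.85 × 15.65 ≈ 13 years.

around 13 years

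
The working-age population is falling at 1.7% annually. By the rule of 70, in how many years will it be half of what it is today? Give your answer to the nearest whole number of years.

approximately 41 years

Falling at 1.7%, it halves about every 70/1.7 = 41.18 years.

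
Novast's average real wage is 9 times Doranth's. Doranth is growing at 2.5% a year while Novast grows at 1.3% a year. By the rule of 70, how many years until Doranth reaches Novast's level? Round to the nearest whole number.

roughly 185 years

What matters is the difference: 1.2 pp.
Rule of 70 on the gap: the ratio halves every 70/1.2 ≈ 58.33 years.
A 9 times gap takes log₂(9) ≈ 3.17 halvings to close: 3.17 × 58.33 ≈ 185 years.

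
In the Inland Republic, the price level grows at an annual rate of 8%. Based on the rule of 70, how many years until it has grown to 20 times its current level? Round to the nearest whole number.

One doubling takes 70/8 = 8.75 years.
Reaching 20× takes log₂(20) ≈ 4.32 doublings.
4.32 × 8.75 ≈ 38 years.

roughly 38 years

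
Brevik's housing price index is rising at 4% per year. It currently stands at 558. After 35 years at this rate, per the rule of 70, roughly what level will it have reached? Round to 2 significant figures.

Doubling time ≈ 70/4 = 17.50 years.
35 years is 35/17.50 ≈ 2.00 doublings, a factor of 2^2.00 ≈ 4.00.
558 × 4.00 ≈ 2200.

about 2200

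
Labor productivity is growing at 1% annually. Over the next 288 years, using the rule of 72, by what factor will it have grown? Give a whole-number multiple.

around 16 times

At 1% one doubling takes ≈ 72.00 years; 288 years is 4 of them, so ×16.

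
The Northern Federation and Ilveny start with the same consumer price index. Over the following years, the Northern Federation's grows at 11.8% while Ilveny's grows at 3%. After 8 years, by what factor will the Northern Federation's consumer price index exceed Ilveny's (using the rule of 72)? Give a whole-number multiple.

Only the 8.8-point difference matters.
72/8.8 ≈ 8.18 years per doubling of the ratio; 8 years gives 0.98 doublings, so ≈ 2×.

2 times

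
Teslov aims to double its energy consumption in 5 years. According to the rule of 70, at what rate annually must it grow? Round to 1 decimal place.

14.0% annually

70 / 5 ≈ 14.00, so about 14.0% annually.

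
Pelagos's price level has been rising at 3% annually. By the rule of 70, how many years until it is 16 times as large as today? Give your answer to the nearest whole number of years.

At 3% it doubles every 70/3 ≈ 23.33 years.
16 = 2^4, so 4 doublings → 93 years.

≈ 93 years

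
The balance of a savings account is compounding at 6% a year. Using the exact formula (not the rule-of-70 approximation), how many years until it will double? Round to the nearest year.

t = ln(2) / ln(1 + 0.06) = 0.6931 / 0.058269 ≈ 11.89.
≈ 12 years.

12 years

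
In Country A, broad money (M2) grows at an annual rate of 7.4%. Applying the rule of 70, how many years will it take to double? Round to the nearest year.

about 9 years

Doubling time ≈ 70 / 7.4 = 9.46 years.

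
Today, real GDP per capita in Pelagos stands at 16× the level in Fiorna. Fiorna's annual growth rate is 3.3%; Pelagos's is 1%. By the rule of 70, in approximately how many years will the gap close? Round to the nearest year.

What matters is the difference: 2.3 pp.
Rule of 70 on the gap: the ratio halves every 70/2.3 ≈ 30.43 years.
A 16× gap closes after 4 halvings: 4 × 30.43 ≈ 122 years.

around 122 years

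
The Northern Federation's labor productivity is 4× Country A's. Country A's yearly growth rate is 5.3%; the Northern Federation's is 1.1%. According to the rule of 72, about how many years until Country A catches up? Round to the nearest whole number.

Country A gains on the Northern Federation at 5.3% − 1.1% = 4.2 points a year.
At that relative rate the gap halves every 72/4.2 ≈ 17.14 years.
A 4× gap closes after 2 halvings: 2 × 17.14 ≈ 34 years.

roughly 34 years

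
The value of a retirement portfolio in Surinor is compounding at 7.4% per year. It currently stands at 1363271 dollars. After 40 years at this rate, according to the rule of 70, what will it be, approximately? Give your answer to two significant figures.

≈ 26000000 dollars

Doubling time ≈ 70/7.4 = 9.46 years.
40 years is 40/9.46 ≈ 4.23 doublings, a factor of 2^4.23 ≈ 18.77.
1363271 × 18.77 ≈ 26000000 dollars.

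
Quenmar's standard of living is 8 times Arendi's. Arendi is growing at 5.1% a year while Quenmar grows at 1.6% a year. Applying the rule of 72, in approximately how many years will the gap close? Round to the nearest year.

≈ 62 years

What matters is the difference: 3.5 pp.
Rule of 72 on the gap: the ratio halves every 72/3.5 ≈ 20.57 years.
An 8 times gap closes after 3 halvings: 3 × 20.57 ≈ 62 years.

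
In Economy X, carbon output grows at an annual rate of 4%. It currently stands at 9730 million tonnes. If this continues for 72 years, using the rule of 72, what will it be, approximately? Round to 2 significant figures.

≈ 160000 million tonnes

It doubles every 72/4 ≈ 18.00 years, so 72 years is 4.00 doublings.
2^4.00 ≈ 16.00; 9730 × 16.00 ≈ 160000 million tonnes.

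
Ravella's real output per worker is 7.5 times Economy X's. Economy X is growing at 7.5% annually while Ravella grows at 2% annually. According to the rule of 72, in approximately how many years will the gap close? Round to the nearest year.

What matters is the difference: 5.5 pp.
Rule of 72 on the gap: the ratio halves every 72/5.5 ≈ 13.09 years.
A 7.5 times gap takes log₂(7.5) ≈ 2.91 halvings to close: 2.91 × 13.09 ≈ 38 years.

approximately 38 years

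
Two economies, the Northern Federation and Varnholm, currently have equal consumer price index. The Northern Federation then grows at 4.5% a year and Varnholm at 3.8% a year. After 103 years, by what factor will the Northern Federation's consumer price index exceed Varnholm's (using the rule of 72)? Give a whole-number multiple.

Only the 0.7-point difference matters.
72/0.7 ≈ 102.86 years per doubling of the ratio; 103 years gives 1.00 doublings, so ≈ 2×.

around 2 times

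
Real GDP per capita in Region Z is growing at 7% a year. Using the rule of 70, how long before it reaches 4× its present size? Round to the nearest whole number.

One doubling takes 70/7 = 10.00 years.
Getting to 4× needs 2 doublings: 2 × 10.00 ≈ 20 years.

20 years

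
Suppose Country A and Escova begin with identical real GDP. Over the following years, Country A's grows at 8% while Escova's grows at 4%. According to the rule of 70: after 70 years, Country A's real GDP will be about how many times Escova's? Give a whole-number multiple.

around 16 times

Country A pulls ahead at 4 pp per year, so the ratio doubles every 70/4 ≈ 17.50 years.
In 70 years that's 4.00 doublings: 2^4.00 ≈ 16.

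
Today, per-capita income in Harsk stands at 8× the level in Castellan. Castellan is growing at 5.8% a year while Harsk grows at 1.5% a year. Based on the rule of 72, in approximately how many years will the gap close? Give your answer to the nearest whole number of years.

Castellan gains on Harsk at 5.8% − 1.5% = 4.3 points a year.
At that relative rate the gap halves every 72/4.3 ≈ 16.74 years.
An 8× gap closes after 3 halvings: 3 × 16.74 ≈ 50 years.

50 years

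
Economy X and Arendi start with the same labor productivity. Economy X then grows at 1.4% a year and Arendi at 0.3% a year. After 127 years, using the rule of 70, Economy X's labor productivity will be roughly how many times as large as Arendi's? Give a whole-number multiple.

around 4 times

Economy X pulls ahead at 1.1 pp per year, so the ratio doubles every 70/1.1 ≈ 63.64 years.
In 127 years that's 2.00 doublings: 2^2.00 ≈ 4.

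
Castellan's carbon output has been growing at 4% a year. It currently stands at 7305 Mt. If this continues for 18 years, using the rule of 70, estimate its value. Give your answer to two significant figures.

≈ 15000 Mt

It doubles every 70/4 ≈ 17.50 years, so 18 years is 1.03 doublings.
2^1.03 ≈ 2.04; 7305 × 2.04 ≈ 15000 Mt.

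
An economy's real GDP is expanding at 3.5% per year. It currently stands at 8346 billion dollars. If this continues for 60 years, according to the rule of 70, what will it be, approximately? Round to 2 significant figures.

≈ 67000 billion dollars

It doubles every 70/3.5 ≈ 20.00 years, so 60 years is 3.00 doublings.
2^3.00 ≈ 8.00; 8346 × 8.00 ≈ 67000 billion dollars.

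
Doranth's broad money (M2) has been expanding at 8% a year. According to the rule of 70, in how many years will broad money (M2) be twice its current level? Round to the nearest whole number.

At 8%, doubling takes about 70/8 = 8.75 years.

approximately 9 years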